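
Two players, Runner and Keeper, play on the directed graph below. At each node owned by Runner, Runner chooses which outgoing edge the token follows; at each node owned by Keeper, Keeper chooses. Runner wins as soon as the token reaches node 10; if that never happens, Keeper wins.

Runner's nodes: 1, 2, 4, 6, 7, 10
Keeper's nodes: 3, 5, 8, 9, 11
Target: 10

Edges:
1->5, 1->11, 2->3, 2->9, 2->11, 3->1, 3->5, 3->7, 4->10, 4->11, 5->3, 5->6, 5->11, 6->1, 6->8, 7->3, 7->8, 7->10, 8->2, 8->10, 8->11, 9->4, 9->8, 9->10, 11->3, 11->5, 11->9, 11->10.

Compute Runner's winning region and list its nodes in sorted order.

A0 = {10}
A1: add {4, 7} — 4 (Runner) has 4→10; 7 (Runner) has 7→10.
A2 = A1; e.g. 1 (Runner) has no edge into A1. Fixed point.
Runner's winning region = {4, 7, 10}.

4, 7, 10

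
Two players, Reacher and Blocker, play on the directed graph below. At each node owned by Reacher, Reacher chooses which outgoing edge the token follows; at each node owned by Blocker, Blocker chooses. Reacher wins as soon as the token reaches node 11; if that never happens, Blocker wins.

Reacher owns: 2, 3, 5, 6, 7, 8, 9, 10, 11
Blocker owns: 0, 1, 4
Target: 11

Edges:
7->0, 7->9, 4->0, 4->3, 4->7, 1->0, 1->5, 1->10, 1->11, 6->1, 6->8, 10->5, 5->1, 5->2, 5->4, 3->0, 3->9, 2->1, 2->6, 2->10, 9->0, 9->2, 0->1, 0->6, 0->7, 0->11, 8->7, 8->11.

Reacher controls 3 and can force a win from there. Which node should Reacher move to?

A0 = {11}
A1: add {8} — 8 (Reacher) has 8→11.
A2: add {6} — 6 (Reacher) has 6→8.
A3: add {2} — 2 (Reacher) has 2→6.
A4: add {5, 9} — 5 (Reacher) has 5→2; 9 (Reacher) has 9→2.
A5: add {3, 7, 10} — 3 (Reacher) has 3→9; 7 (Reacher) has 7→9; 10 (Reacher) has 10→5.
A6 = A5; e.g. 0 (Blocker) can still go to 1. Fixed point.
From 3, successor 9 is in the attractor (rank 4); the other successor 0 is not.

9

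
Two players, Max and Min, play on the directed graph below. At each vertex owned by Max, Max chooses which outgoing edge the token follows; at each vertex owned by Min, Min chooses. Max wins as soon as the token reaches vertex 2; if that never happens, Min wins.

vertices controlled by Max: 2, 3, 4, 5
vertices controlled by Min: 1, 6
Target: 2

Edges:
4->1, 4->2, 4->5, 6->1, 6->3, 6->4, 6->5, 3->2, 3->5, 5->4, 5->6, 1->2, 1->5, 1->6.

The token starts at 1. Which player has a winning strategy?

Min

A0 = {2}
A1: add {3, 4} — 3 (Max) has 3→2; 4 (Max) has 4→2.
A2: add {5} — 5 (Max) has 5→4.
A3 = A2; e.g. 1 (Min) can still go to 6. Fixed point.
1 never enters the attractor, so Min can avoid the target forever.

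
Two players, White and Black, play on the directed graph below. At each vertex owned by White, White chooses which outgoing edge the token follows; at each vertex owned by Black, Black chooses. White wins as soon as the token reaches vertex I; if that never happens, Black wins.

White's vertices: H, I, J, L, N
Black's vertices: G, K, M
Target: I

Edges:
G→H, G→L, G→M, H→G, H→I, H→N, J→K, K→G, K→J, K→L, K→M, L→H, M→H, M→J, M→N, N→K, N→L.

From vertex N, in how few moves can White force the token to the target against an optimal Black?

3

A0 = {I}
A1: add {H} — H (White) has H→I.
A2: add {L} — L (White) has L→H.
A3: add {N} — N (White) has N→L.
A4 = A3; e.g. G (Black) can still go to M. Fixed point.
N enters the attractor at level 3, so White can force the target in 3 moves from there.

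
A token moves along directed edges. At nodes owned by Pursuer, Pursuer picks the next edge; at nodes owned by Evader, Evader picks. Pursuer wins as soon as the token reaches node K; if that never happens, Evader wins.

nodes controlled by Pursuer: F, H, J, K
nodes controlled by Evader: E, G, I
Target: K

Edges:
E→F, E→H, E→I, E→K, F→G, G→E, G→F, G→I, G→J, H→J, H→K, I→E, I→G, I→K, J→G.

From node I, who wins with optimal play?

A0 = {K}
A1: add {H} — H (Pursuer) has H→K.
A2 = A1; e.g. E (Evader) can still go to F. Fixed point.
I never enters the attractor, so Evader can avoid the target forever.

Evader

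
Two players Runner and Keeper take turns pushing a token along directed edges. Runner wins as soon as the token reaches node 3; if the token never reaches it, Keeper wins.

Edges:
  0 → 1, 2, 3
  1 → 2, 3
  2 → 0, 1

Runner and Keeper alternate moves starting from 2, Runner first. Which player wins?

Track states (vertex, player-to-move).
A0 = {(3,Runner), (3,Keeper)}
A1: add {(0,Runner), (1,Runner)}.
A2: add {(2,Keeper)}.
A3 = A2; e.g. (0,Keeper) stays out. (2,Runner) never enters ⇒ Keeper avoids the target.

Keeper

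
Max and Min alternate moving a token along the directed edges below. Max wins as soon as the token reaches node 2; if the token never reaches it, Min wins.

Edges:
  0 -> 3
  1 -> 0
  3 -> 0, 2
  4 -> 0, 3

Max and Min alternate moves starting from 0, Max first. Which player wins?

Track states (vertex, player-to-move).
A0 = {(2,Max), (2,Min)}
A1: add {(3,Max)}.
A2: add {(0,Min)}.
A3: add {(1,Max), (4,Max)}.
A4 = A3; e.g. (0,Max) stays out. (0,Max) never enters ⇒ Min avoids the target.

Min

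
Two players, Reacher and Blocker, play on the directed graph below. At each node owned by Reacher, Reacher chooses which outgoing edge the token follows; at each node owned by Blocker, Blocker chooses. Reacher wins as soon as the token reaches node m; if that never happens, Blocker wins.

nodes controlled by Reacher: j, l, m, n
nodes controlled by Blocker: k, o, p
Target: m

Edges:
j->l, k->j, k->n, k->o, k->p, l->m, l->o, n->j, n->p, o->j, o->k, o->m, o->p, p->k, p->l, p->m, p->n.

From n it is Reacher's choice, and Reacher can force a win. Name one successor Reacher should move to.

A0 = {m}
A1: add {l} — l (Reacher) has l→m.
A2: add {j} — j (Reacher) has j→l.
A3: add {n} — n (Reacher) has n→j.
A4 = A3; e.g. k (Blocker) can still go to o. Fixed point.
From n, successor j is in the attractor (rank 2); the other successor p is not.

j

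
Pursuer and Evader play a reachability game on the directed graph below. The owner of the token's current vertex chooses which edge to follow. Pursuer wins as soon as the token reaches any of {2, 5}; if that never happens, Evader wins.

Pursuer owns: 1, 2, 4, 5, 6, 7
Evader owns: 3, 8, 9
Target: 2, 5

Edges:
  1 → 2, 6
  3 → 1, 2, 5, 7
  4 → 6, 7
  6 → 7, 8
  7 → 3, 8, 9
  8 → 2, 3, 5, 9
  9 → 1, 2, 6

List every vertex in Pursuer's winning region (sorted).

A0 = {2, 5}
A1: add {1} — 1 (Pursuer) has 1→2.
A2 = A1; e.g. 3 (Evader) can still go to 7. Fixed point.
Pursuer's winning region = {1, 2, 5}.

1, 2, 5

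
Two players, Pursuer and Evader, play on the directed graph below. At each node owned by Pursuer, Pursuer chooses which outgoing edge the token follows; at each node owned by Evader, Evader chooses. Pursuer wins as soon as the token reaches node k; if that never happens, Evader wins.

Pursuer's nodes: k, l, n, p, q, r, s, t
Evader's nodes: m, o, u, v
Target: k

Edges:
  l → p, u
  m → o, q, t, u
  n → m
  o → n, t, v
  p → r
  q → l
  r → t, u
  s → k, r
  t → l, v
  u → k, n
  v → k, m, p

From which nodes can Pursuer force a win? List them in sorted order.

k, s

A0 = {k}
A1: add {s} — s (Pursuer) has s→k.
A2 = A1; e.g. l (Pursuer) has no edge into A1. Fixed point.
Pursuer's winning region = {k, s}.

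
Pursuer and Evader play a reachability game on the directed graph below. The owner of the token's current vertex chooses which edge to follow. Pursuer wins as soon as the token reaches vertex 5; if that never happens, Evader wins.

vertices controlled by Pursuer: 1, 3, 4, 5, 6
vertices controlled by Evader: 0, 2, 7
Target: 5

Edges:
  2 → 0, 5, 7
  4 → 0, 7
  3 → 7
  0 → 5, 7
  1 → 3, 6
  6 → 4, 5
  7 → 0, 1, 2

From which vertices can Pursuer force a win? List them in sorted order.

A0 = {5}
A1: add {6} — 6 (Pursuer) has 6→5.
A2: add {1} — 1 (Pursuer) has 1→6.
A3 = A2; e.g. 0 (Evader) can still go to 7. Fixed point.
Pursuer's winning region = {1, 5, 6}.

1, 5, 6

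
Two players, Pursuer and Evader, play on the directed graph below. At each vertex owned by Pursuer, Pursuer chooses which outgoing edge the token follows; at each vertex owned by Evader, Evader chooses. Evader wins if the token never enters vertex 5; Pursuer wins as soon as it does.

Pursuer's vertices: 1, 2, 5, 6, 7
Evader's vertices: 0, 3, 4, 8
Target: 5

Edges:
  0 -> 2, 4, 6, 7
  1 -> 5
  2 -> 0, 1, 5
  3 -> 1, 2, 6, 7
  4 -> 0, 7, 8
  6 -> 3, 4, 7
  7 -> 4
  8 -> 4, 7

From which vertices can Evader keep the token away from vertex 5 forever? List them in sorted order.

0, 3, 4, 6, 7, 8

A0 = {5}
A1: add {1, 2} — 1 (Pursuer) has 1→5; 2 (Pursuer) has 2→5.
A2 = A1; e.g. 0 (Evader) can still go to 4. Fixed point.
Pursuer's attractor = {1, 2, 5}; Evader avoids the target exactly from the complement.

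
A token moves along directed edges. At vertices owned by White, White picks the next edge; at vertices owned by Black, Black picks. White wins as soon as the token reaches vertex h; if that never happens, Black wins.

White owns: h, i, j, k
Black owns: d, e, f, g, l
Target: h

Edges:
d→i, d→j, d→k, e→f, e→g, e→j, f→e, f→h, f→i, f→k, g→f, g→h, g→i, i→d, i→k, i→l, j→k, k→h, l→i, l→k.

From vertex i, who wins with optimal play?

A0 = {h}
A1: add {k} — k (White) has k→h.
A2: add {i, j} — i (White) has i→k; j (White) has j→k.
i ∈ A2, so White can force the target.

White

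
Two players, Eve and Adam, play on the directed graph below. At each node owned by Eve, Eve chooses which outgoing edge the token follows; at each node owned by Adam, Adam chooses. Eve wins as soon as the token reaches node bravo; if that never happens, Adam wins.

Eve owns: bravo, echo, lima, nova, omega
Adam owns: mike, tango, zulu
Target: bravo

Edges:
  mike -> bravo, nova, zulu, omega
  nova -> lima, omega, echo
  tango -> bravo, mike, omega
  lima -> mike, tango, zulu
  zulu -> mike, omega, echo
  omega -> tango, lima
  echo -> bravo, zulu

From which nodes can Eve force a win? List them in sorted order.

bravo, echo, nova

A0 = {bravo}
A1: add {echo} — echo (Eve) has echo→bravo.
A2: add {nova} — nova (Eve) has nova→echo.
A3 = A2; e.g. mike (Adam) can still go to zulu. Fixed point.
Eve's winning region = {bravo, echo, nova}.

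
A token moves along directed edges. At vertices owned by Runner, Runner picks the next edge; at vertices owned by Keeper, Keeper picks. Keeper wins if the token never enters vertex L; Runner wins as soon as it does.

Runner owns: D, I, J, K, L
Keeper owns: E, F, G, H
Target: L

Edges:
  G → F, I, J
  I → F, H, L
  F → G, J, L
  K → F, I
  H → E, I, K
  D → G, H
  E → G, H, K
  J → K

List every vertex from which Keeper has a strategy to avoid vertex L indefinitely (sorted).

D, E, F, G, H

A0 = {L}
A1: add {I} — I (Runner) has I→L.
A2: add {K} — K (Runner) has K→I.
A3: add {J} — J (Runner) has J→K.
A4 = A3; e.g. D (Runner) has no edge into A3. Fixed point.
Runner's attractor = {I, J, K, L}; Keeper avoids the target exactly from the complement.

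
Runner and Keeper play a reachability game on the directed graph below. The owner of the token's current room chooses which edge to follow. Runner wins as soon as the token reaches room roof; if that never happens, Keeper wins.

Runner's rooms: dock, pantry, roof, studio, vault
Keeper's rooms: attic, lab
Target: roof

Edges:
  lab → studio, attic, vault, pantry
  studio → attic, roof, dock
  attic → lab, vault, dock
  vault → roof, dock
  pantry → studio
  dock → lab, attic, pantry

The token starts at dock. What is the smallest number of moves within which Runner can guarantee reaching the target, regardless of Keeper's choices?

A0 = {roof}
A1: add {studio, vault} — studio (Runner) has studio→roof; vault (Runner) has vault→roof.
A2: add {pantry} — pantry (Runner) has pantry→studio.
A3: add {dock} — dock (Runner) has dock→pantry.
A4 = A3; e.g. lab (Keeper) can still go to attic. Fixed point.
dock enters the attractor at level 3, so Runner can force the target in 3 moves from there.

3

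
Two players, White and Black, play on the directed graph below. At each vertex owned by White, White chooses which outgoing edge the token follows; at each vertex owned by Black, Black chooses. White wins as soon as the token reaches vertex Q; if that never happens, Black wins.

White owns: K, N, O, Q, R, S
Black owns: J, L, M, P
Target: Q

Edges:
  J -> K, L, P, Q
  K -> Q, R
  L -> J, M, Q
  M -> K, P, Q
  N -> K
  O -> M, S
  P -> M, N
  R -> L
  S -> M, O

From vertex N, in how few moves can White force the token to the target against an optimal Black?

2

A0 = {Q}
A1: add {K} — K (White) has K→Q.
A2: add {N} — N (White) has N→K.
A3 = A2; e.g. J (Black) can still go to L. Fixed point.
N enters the attractor at level 2, so White can force the target in 2 moves from there.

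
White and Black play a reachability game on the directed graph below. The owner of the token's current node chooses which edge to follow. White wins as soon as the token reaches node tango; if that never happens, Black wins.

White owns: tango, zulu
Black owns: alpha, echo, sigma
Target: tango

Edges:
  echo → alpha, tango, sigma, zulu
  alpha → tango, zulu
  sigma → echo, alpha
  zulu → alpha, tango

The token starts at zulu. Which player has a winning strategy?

A0 = {tango}
A1: add {zulu} — zulu (White) has zulu→tango.
zulu ∈ A1, so White can force the target.

White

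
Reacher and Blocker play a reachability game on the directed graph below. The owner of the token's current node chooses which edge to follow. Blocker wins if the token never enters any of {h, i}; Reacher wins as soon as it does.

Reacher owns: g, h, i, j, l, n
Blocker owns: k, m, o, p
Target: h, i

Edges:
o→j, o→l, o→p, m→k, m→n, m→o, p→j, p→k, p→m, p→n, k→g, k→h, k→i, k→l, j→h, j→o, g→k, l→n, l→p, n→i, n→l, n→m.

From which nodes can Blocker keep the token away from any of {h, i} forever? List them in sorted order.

A0 = {h, i}
A1: add {j, n} — j (Reacher) has j→h; n (Reacher) has n→i.
A2: add {l} — l (Reacher) has l→n.
A3 = A2; e.g. g (Reacher) has no edge into A2. Fixed point.
Reacher's attractor = {h, i, j, l, n}; Blocker avoids the target exactly from the complement.

g, k, m, o, p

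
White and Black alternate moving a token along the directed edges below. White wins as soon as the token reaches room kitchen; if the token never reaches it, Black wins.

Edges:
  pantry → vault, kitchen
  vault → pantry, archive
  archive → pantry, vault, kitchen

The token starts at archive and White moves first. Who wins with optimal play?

White

Track states (vertex, player-to-move).
A0 = {(kitchen,White), (kitchen,Black)}
A1: add {(pantry,White), (archive,White)}.
(archive,White) ∈ A1 ⇒ White forces the target.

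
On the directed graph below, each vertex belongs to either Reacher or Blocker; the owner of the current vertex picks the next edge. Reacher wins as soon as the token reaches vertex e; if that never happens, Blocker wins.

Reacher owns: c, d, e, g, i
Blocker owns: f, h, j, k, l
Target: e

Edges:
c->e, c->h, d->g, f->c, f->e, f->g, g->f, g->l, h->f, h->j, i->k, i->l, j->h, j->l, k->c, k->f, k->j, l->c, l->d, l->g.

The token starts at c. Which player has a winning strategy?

Reacher

A0 = {e}
A1: add {c} — c (Reacher) has c→e.
A2 = A1; e.g. d (Reacher) has no edge into A1. Fixed point.
c ∈ A1, so Reacher can force the target.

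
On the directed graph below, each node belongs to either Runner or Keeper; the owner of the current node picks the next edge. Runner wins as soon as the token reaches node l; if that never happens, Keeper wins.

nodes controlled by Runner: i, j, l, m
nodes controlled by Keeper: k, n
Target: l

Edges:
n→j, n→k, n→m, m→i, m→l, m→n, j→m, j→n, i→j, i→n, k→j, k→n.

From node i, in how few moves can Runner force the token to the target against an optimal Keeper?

A0 = {l}
A1: add {m} — m (Runner) has m→l.
A2: add {j} — j (Runner) has j→m.
A3: add {i} — i (Runner) has i→j.
A4 = A3; e.g. k (Keeper) can still go to n. Fixed point.
i enters the attractor at level 3, so Runner can force the target in 3 moves from there.

3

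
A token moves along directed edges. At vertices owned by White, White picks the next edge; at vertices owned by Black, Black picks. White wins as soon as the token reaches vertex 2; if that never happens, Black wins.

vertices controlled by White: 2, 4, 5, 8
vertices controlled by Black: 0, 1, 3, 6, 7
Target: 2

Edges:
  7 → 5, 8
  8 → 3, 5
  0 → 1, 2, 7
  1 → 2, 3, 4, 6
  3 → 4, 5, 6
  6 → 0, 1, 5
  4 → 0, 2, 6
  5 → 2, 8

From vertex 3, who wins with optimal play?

Black

A0 = {2}
A1: add {4, 5} — 4 (White) has 4→2; 5 (White) has 5→2.
A2: add {8} — 8 (White) has 8→5.
A3: add {7} — 7 (Black): all of {5, 8} already in.
A4 = A3; e.g. 0 (Black) can still go to 1. Fixed point.
3 never enters the attractor, so Black can avoid the target forever.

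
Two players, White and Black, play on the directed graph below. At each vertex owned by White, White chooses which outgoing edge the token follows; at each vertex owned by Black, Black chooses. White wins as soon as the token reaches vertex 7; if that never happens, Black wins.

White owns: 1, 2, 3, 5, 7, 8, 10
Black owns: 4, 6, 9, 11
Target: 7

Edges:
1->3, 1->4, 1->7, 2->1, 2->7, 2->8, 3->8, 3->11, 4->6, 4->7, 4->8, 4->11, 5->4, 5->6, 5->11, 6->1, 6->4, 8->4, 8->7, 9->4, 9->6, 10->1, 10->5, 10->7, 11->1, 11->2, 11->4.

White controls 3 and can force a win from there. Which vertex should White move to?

8

A0 = {7}
A1: add {1, 2, 8, 10} — 1 (White) has 1→7; 2 (White) has 2→7; 8 (White) has 8→7; 10 (White) has 10→7.
A2: add {3} — 3 (White) has 3→8.
A3 = A2; e.g. 4 (Black) can still go to 6. Fixed point.
From 3, successor 8 is in the attractor (rank 1); the other successor 11 is not.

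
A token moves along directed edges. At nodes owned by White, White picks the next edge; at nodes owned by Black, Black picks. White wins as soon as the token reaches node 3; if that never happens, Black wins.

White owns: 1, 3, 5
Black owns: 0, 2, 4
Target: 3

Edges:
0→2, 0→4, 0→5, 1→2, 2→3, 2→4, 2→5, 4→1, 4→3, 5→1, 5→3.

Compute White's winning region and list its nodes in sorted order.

3, 5

A0 = {3}
A1: add {5} — 5 (White) has 5→3.
A2 = A1; e.g. 0 (Black) can still go to 2. Fixed point.
White's winning region = {3, 5}.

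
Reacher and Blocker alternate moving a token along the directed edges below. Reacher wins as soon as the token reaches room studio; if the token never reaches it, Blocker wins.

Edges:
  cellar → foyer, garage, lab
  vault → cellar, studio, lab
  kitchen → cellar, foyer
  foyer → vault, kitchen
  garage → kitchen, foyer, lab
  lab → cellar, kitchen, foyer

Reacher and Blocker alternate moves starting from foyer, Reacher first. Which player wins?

Track states (vertex, player-to-move).
A0 = {(studio,Reacher), (studio,Blocker)}
A1: add {(vault,Reacher)}.
A2 = A1; e.g. (cellar,Reacher) stays out. (foyer,Reacher) never enters ⇒ Blocker avoids the target.

Blocker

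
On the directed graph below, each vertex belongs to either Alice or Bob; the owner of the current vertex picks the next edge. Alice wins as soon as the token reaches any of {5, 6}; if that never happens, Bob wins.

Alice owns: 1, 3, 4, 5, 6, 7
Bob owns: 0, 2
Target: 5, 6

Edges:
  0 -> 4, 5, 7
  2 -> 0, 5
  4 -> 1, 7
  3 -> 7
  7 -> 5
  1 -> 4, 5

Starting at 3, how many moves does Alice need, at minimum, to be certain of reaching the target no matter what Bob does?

2

A0 = {5, 6}
A1: add {1, 7} — 1 (Alice) has 1→5; 7 (Alice) has 7→5.
A2: add {3, 4} — 3 (Alice) has 3→7; 4 (Alice) has 4→1.
3 enters the attractor at level 2, so Alice can force the target in 2 moves from there.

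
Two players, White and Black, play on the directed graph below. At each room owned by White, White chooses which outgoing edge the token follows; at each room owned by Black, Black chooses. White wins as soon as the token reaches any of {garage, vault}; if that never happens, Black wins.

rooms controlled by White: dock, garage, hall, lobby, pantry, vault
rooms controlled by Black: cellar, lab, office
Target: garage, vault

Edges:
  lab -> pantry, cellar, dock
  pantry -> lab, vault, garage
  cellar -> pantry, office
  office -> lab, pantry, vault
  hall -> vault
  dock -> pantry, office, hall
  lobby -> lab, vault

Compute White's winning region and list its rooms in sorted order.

A0 = {garage, vault}
A1: add {hall, lobby, pantry} — pantry (White) has pantry→vault; hall (White) has hall→vault; lobby (White) has lobby→vault.
A2: add {dock} — dock (White) has dock→pantry.
A3 = A2; e.g. lab (Black) can still go to cellar. Fixed point.
White's winning region = {dock, garage, hall, lobby, pantry, vault}.

dock, garage, hall, lobby, pantry, vault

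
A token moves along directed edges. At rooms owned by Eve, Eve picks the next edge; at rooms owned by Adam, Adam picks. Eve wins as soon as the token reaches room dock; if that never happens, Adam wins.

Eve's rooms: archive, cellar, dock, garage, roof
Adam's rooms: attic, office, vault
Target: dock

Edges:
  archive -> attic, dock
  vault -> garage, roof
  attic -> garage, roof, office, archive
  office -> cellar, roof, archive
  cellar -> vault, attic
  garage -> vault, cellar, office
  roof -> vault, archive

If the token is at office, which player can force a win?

Adam

A0 = {dock}
A1: add {archive} — archive (Eve) has archive→dock.
A2: add {roof} — roof (Eve) has roof→archive.
A3 = A2; e.g. garage (Eve) has no edge into A2. Fixed point.
office never enters the attractor, so Adam can avoid the target forever.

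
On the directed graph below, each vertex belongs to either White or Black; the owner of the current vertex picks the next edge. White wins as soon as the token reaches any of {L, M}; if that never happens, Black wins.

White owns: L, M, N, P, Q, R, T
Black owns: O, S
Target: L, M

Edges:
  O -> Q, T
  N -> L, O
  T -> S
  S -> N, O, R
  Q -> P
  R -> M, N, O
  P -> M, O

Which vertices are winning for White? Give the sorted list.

A0 = {L, M}
A1: add {N, P, R} — N (White) has N→L; P (White) has P→M; R (White) has R→M.
A2: add {Q} — Q (White) has Q→P.
A3 = A2; e.g. O (Black) can still go to T. Fixed point.
White's winning region = {L, M, N, P, Q, R}.

L, M, N, P, Q, R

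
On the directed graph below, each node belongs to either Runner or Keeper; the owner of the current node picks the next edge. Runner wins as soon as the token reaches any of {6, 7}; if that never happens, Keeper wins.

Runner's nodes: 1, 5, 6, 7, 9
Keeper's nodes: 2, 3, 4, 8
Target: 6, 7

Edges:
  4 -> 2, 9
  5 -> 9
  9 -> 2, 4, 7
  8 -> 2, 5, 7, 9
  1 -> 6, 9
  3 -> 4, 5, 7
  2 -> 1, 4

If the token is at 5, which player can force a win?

A0 = {6, 7}
A1: add {1, 9} — 1 (Runner) has 1→6; 9 (Runner) has 9→7.
A2: add {5} — 5 (Runner) has 5→9.
A3 = A2; e.g. 2 (Keeper) can still go to 4. Fixed point.
5 ∈ A2, so Runner can force the target.

Runner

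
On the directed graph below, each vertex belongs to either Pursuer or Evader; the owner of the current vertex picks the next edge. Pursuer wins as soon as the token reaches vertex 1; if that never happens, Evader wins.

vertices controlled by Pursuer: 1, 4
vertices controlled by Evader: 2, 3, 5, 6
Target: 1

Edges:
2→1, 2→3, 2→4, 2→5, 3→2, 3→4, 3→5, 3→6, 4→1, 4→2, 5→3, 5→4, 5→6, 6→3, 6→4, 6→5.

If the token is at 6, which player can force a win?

Evader

A0 = {1}
A1: add {4} — 4 (Pursuer) has 4→1.
A2 = A1; e.g. 2 (Evader) can still go to 3. Fixed point.
6 never enters the attractor, so Evader can avoid the target forever.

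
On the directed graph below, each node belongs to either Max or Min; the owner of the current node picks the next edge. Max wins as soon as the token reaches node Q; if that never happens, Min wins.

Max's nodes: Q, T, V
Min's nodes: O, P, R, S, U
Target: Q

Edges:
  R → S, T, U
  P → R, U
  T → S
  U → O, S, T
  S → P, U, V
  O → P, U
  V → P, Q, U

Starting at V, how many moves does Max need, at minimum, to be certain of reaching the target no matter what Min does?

A0 = {Q}
A1: add {V} — V (Max) has V→Q.
A2 = A1; e.g. O (Min) can still go to P. Fixed point.
V enters the attractor at level 1, so Max can force the target in 1 move from there.

1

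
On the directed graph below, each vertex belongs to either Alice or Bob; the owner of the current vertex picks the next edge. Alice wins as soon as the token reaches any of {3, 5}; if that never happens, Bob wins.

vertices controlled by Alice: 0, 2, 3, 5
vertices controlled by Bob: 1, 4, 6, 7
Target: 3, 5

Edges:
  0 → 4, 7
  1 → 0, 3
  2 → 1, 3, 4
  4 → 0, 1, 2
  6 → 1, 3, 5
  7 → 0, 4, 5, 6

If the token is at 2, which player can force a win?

A0 = {3, 5}
A1: add {2} — 2 (Alice) has 2→3.
A2 = A1; e.g. 0 (Alice) has no edge into A1. Fixed point.
2 ∈ A1, so Alice can force the target.

Alice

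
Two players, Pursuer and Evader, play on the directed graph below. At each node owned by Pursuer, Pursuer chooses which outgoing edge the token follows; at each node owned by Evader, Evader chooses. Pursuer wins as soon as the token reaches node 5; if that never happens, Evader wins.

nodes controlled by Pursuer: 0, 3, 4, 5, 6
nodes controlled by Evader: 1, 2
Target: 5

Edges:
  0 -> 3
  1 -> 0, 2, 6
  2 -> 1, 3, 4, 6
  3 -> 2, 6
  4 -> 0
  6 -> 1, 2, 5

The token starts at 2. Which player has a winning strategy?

A0 = {5}
A1: add {6} — 6 (Pursuer) has 6→5.
A2: add {3} — 3 (Pursuer) has 3→6.
A3: add {0} — 0 (Pursuer) has 0→3.
A4: add {4} — 4 (Pursuer) has 4→0.
A5 = A4; e.g. 1 (Evader) can still go to 2. Fixed point.
2 never enters the attractor, so Evader can avoid the target forever.

Evader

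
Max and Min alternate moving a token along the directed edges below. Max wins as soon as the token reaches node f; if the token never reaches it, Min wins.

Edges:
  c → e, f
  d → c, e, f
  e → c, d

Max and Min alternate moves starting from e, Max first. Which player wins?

Min

Track states (vertex, player-to-move).
A0 = {(f,Max), (f,Min)}
A1: add {(c,Max), (d,Max)}.
A2: add {(e,Min)}.
A3 = A2; e.g. (c,Min) stays out. (e,Max) never enters ⇒ Min avoids the target.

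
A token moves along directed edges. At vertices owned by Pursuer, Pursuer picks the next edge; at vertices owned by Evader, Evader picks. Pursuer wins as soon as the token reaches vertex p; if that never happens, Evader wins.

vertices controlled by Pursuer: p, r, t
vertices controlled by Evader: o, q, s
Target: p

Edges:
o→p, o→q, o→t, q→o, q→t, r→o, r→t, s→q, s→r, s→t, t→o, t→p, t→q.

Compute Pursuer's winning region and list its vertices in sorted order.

p, r, t

A0 = {p}
A1: add {t} — t (Pursuer) has t→p.
A2: add {r} — r (Pursuer) has r→t.
A3 = A2; e.g. o (Evader) can still go to q. Fixed point.
Pursuer's winning region = {p, r, t}.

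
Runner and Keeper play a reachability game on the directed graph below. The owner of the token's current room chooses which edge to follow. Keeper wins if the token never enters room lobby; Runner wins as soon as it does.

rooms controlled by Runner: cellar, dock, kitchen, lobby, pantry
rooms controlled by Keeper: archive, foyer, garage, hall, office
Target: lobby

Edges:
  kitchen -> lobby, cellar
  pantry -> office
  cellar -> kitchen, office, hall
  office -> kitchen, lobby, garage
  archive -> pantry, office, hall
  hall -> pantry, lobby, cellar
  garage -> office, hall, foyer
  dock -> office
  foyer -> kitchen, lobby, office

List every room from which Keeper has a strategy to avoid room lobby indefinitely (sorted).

archive, dock, foyer, garage, hall, office, pantry

A0 = {lobby}
A1: add {kitchen} — kitchen (Runner) has kitchen→lobby.
A2: add {cellar} — cellar (Runner) has cellar→kitchen.
A3 = A2; e.g. pantry (Runner) has no edge into A2. Fixed point.
Runner's attractor = {cellar, kitchen, lobby}; Keeper avoids the target exactly from the complement.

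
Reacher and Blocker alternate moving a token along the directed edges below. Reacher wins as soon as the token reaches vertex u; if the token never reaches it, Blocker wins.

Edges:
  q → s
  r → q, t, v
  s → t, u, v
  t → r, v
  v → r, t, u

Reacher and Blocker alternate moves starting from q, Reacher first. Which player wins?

Track states (vertex, player-to-move).
A0 = {(u,Reacher), (u,Blocker)}
A1: add {(s,Reacher), (v,Reacher)}.
A2: add {(q,Blocker)}.
A3: add {(r,Reacher)}.
A4: add {(t,Blocker)}.
A5 = A4; e.g. (q,Reacher) stays out. (q,Reacher) never enters ⇒ Blocker avoids the target.

Blocker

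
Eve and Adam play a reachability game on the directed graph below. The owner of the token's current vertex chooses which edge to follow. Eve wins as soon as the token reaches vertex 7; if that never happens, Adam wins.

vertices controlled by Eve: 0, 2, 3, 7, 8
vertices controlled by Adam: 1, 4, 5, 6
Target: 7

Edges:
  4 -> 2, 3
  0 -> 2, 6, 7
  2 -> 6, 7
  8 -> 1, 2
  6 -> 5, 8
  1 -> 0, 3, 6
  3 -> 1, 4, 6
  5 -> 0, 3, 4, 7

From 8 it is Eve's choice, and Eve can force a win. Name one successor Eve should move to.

2

A0 = {7}
A1: add {0, 2} — 0 (Eve) has 0→7; 2 (Eve) has 2→7.
A2: add {8} — 8 (Eve) has 8→2.
A3 = A2; e.g. 1 (Adam) can still go to 3. Fixed point.
From 8, successor 2 is in the attractor (rank 1); the other successor 1 is not.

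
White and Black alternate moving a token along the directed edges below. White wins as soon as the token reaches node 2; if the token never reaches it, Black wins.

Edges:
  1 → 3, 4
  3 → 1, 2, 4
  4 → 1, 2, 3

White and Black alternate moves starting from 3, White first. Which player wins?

White

Track states (vertex, player-to-move).
A0 = {(2,White), (2,Black)}
A1: add {(3,White), (4,White)}.
(3,White) ∈ A1 ⇒ White forces the target.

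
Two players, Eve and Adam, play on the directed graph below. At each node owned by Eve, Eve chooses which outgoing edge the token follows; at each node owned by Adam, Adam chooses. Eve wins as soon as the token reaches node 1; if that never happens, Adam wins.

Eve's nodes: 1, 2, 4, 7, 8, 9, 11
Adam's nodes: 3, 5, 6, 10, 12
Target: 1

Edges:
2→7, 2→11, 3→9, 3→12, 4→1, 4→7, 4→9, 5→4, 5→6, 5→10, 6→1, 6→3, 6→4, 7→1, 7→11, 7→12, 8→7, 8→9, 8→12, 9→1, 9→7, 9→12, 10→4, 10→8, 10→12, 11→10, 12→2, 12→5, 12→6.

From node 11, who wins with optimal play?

A0 = {1}
A1: add {4, 7, 9} — 4 (Eve) has 4→1; 7 (Eve) has 7→1; 9 (Eve) has 9→1.
A2: add {2, 8} — 2 (Eve) has 2→7; 8 (Eve) has 8→7.
A3 = A2; e.g. 3 (Adam) can still go to 12. Fixed point.
11 never enters the attractor, so Adam can avoid the target forever.

Adam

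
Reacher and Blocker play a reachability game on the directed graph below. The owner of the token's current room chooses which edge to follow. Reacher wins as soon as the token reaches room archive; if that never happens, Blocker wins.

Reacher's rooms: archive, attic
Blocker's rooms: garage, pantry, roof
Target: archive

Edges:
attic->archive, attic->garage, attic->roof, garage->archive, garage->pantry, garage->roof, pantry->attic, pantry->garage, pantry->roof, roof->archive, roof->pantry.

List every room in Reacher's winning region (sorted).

archive, attic

A0 = {archive}
A1: add {attic} — attic (Reacher) has attic→archive.
A2 = A1; e.g. garage (Blocker) can still go to pantry. Fixed point.
Reacher's winning region = {archive, attic}.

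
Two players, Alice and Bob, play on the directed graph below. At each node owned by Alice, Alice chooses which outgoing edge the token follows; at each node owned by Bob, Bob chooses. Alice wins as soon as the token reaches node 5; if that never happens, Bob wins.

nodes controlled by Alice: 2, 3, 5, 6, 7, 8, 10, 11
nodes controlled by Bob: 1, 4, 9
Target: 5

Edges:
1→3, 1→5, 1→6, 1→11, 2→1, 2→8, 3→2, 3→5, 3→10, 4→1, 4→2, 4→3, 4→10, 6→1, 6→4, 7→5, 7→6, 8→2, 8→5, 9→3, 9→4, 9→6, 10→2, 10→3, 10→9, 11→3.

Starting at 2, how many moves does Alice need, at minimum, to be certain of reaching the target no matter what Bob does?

A0 = {5}
A1: add {3, 7, 8} — 3 (Alice) has 3→5; 7 (Alice) has 7→5; 8 (Alice) has 8→5.
A2: add {2, 10, 11} — 2 (Alice) has 2→8; 10 (Alice) has 10→3; 11 (Alice) has 11→3.
A3 = A2; e.g. 1 (Bob) can still go to 6. Fixed point.
2 enters the attractor at level 2, so Alice can force the target in 2 moves from there.

2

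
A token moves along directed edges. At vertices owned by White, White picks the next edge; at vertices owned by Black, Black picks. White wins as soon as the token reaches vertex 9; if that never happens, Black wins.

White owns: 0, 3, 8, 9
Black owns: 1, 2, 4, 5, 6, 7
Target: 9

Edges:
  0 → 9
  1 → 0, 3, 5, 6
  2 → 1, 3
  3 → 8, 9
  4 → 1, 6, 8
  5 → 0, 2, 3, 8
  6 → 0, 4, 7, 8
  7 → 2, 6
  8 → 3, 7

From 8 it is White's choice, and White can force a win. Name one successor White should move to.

3

A0 = {9}
A1: add {0, 3} — 0 (White) has 0→9; 3 (White) has 3→9.
A2: add {8} — 8 (White) has 8→3.
A3 = A2; e.g. 1 (Black) can still go to 5. Fixed point.
From 8, successor 3 is in the attractor (rank 1); the other successor 7 is not.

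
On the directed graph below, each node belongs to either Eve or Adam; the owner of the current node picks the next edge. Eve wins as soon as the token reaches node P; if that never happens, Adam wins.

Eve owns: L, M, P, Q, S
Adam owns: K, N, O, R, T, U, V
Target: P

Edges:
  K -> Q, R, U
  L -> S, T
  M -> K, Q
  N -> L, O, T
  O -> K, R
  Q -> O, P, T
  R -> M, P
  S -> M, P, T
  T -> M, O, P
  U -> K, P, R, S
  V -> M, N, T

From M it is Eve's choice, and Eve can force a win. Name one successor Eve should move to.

A0 = {P}
A1: add {Q, S} — Q (Eve) has Q→P; S (Eve) has S→P.
A2: add {L, M} — L (Eve) has L→S; M (Eve) has M→Q.
A3: add {R} — R (Adam): all of {M, P} already in.
A4 = A3; e.g. K (Adam) can still go to U. Fixed point.
From M, successor Q is in the attractor (rank 1); the other successor K is not.

Q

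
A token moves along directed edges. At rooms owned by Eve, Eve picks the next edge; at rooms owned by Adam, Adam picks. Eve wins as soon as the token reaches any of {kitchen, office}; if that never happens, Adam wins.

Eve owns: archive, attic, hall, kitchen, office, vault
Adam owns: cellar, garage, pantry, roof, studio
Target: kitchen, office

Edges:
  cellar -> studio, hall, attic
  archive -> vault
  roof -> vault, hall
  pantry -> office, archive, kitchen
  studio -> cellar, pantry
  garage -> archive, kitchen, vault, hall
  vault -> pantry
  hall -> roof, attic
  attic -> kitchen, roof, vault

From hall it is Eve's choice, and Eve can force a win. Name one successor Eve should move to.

A0 = {kitchen, office}
A1: add {attic} — attic (Eve) has attic→kitchen.
A2: add {hall} — hall (Eve) has hall→attic.
A3 = A2; e.g. cellar (Adam) can still go to studio. Fixed point.
From hall, successor attic is in the attractor (rank 1); the other successor roof is not.

attic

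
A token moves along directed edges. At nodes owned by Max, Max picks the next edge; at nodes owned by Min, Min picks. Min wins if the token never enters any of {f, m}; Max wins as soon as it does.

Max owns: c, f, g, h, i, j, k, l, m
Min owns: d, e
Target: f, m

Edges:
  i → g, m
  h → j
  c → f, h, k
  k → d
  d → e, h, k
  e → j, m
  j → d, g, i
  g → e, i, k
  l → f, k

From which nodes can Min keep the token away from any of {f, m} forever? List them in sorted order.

d, k

A0 = {f, m}
A1: add {c, i, l} — c (Max) has c→f; i (Max) has i→m; l (Max) has l→f.
A2: add {g, j} — g (Max) has g→i; j (Max) has j→i.
A3: add {e, h} — e (Min): all of {j, m} already in; h (Max) has h→j.
A4 = A3; e.g. d (Min) can still go to k. Fixed point.
Max's attractor = {c, e, f, g, h, i, j, l, m}; Min avoids the target exactly from the complement.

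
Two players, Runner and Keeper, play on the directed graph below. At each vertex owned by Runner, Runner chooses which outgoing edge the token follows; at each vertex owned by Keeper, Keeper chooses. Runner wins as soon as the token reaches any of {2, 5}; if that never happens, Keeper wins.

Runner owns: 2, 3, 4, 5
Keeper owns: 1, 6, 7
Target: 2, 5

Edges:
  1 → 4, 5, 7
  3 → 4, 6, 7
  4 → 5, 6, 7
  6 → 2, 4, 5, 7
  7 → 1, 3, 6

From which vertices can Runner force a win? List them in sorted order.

A0 = {2, 5}
A1: add {4} — 4 (Runner) has 4→5.
A2: add {3} — 3 (Runner) has 3→4.
A3 = A2; e.g. 1 (Keeper) can still go to 7. Fixed point.
Runner's winning region = {2, 3, 4, 5}.

2, 3, 4, 5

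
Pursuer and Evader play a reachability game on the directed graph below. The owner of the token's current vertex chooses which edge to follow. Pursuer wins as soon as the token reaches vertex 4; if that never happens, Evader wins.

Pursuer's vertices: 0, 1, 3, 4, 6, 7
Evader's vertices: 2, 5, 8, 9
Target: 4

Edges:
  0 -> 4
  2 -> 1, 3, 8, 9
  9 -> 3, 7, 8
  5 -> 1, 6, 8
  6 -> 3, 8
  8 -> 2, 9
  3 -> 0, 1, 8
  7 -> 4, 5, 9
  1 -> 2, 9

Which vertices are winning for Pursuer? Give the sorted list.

0, 3, 4, 6, 7

A0 = {4}
A1: add {0, 7} — 0 (Pursuer) has 0→4; 7 (Pursuer) has 7→4.
A2: add {3} — 3 (Pursuer) has 3→0.
A3: add {6} — 6 (Pursuer) has 6→3.
A4 = A3; e.g. 1 (Pursuer) has no edge into A3. Fixed point.
Pursuer's winning region = {0, 3, 4, 6, 7}.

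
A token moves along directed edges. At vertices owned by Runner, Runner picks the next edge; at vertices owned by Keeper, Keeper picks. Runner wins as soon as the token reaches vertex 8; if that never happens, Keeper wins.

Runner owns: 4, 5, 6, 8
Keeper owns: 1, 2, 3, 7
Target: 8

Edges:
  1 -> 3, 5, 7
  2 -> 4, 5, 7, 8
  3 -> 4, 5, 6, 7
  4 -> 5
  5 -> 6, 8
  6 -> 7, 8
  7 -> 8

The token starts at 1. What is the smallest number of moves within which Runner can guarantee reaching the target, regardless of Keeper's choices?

A0 = {8}
A1: add {5, 6, 7} — 5 (Runner) has 5→8; 6 (Runner) has 6→8; 7 (Keeper): all of {8} already in.
A2: add {4} — 4 (Runner) has 4→5.
A3: add {2, 3} — 2 (Keeper): all of {4, 5, 7, 8} already in; 3 (Keeper): all of {4, 5, 6, 7} already in.
A4: add {1} — 1 (Keeper): all of {3, 5, 7} already in.
A4 = all vertices. Fixed point.
1 enters the attractor at level 4, so Runner can force the target in 4 moves from there.

4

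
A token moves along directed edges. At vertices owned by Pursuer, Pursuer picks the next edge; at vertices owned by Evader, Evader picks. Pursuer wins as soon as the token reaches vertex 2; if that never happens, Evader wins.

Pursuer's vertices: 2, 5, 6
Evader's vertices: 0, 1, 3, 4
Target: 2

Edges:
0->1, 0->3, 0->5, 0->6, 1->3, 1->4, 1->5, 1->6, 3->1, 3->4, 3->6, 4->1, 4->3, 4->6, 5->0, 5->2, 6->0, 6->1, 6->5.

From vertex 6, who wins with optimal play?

A0 = {2}
A1: add {5} — 5 (Pursuer) has 5→2.
A2: add {6} — 6 (Pursuer) has 6→5.
A3 = A2; e.g. 0 (Evader) can still go to 1. Fixed point.
6 ∈ A2, so Pursuer can force the target.

Pursuer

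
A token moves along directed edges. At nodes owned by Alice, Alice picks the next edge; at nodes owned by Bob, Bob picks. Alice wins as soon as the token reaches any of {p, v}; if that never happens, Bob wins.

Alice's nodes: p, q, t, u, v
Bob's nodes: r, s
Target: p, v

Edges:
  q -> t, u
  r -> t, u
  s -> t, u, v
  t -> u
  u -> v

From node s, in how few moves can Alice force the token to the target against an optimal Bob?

A0 = {p, v}
A1: add {u} — u (Alice) has u→v.
A2: add {q, t} — q (Alice) has q→u; t (Alice) has t→u.
A3: add {r, s} — r (Bob): all of {t, u} already in; s (Bob): all of {t, u, v} already in.
A3 = all vertices. Fixed point.
s enters the attractor at level 3, so Alice can force the target in 3 moves from there.

3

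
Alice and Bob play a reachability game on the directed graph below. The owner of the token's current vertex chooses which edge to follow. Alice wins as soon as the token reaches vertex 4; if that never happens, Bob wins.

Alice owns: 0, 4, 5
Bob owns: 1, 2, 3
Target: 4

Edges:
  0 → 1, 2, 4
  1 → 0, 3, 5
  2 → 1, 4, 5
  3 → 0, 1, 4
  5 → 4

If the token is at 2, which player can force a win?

Bob

A0 = {4}
A1: add {0, 5} — 0 (Alice) has 0→4; 5 (Alice) has 5→4.
A2 = A1; e.g. 1 (Bob) can still go to 3. Fixed point.
2 never enters the attractor, so Bob can avoid the target forever.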